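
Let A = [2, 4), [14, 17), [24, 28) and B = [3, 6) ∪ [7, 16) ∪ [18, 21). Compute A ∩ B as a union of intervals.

[2, 4) overlaps B on [3, 4).
[14, 17) overlaps B on [14, 16).
[24, 28) falls entirely outside B.

[3, 4) ∪ [14, 16)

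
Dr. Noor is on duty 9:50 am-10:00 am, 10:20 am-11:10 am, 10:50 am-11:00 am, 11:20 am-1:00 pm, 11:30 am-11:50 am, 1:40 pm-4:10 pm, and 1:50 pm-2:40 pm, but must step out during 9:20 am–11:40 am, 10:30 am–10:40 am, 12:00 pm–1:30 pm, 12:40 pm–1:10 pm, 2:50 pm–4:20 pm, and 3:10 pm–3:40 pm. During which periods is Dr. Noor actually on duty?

11:40 am–12:00 pm, 1:40 pm–2:50 pm

First set merges to 9:50 am–10:00 am, 10:20 am–11:10 am, 11:20 am–1:00 pm, 1:40 pm–4:10 pm.
Second set merges to 9:20 am–11:40 am, 12:00 pm–1:30 pm, 2:50 pm–4:20 pm.
9:50 am–10:00 am: entirely removed.
10:20 am–11:10 am: entirely removed.
11:20 am–1:00 pm \ B = 11:40 am–12:00 pm.
1:40 pm–4:10 pm \ B = 1:40 pm–2:50 pm.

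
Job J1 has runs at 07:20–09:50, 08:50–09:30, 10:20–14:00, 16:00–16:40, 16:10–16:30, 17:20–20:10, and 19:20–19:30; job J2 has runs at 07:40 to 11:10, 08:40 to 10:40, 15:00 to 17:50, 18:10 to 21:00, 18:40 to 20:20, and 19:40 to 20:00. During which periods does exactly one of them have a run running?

Merge the first list: 07:20–09:50, 10:20–14:00, 16:00–16:40, 17:20–20:10.
Merge the second list: 07:40–11:10, 15:00–17:50, 18:10–21:00.
A \ B = 07:20–07:40, 11:10–14:00, 17:50–18:10.
B \ A = 09:50–10:20, 15:00–16:00, 16:40–17:20, 20:10–21:00.
Union of the two gives the symmetric difference.

07:20–07:40, 09:50–10:20, 11:10–14:00, 15:00–16:00, 16:40–17:20, 17:50–18:10, 20:10–21:00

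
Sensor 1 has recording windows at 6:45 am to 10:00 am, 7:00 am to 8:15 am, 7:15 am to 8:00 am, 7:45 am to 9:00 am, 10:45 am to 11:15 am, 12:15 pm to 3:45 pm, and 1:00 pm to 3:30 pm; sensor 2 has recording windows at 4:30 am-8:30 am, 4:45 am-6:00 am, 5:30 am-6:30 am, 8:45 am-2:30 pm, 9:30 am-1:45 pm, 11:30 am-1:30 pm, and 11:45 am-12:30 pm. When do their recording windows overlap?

First set merges to 6:45 am–10:00 am, 10:45 am–11:15 am, 12:15 pm–3:45 pm.
Second set merges to 4:30 am–8:30 am, 8:45 am–2:30 pm.
6:45 am–10:00 am overlaps B on 6:45 am–8:30 am, 8:45 am–10:00 am.
10:45 am–11:15 am overlaps B on 10:45 am–11:15 am.
12:15 pm–3:45 pm overlaps B on 12:15 pm–2:30 pm.

6:45 am–8:30 am, 8:45 am–10:00 am, 10:45 am–11:15 am, 12:15 pm–2:30 pm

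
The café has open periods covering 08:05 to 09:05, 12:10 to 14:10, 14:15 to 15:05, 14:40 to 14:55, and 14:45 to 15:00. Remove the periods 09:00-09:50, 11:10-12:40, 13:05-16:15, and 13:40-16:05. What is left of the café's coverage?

First set merges to 08:05–09:05, 12:10–14:10, 14:15–15:05.
Second set merges to 09:00–09:50, 11:10–12:40, 13:05–16:15.
08:05–09:05 \ B = 08:05–09:00.
12:10–14:10 \ B = 12:40–13:05.
14:15–15:05: entirely removed.

08:05–09:00, 12:40–13:05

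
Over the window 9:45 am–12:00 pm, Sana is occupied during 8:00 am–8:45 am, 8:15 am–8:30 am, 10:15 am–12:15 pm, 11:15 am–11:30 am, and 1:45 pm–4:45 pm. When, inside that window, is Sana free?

9:45 am-10:15 am

The merged coverage is 8:00 am-8:45 am, 10:15 am-12:15 pm, 1:45 pm-4:45 pm.
Complement within 9:45 am-12:00 pm: 9:45 am-10:15 am.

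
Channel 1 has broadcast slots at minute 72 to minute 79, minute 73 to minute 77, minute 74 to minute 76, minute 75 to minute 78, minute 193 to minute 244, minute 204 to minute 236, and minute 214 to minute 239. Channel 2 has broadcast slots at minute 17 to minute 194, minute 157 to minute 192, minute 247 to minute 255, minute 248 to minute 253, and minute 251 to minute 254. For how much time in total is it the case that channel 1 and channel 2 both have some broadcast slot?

Merge the first list: minute 72 to minute 79, minute 193 to minute 244.
Merge the second list: minute 17 to minute 194, minute 247 to minute 255.
A ∩ B = minute 72 to minute 79, minute 193 to minute 194.
Total: 7 minutes + 1 minute = 8 minutes.

8 minutes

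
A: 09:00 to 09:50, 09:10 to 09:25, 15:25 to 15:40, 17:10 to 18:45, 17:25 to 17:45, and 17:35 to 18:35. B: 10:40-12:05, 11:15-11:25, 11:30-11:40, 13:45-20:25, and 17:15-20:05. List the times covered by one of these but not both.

09:00–09:50, 10:40–12:05, 13:45–15:25, 15:40–17:10, 18:45–20:25

Merge the first list: 09:00–09:50, 15:25–15:40, 17:10–18:45.
Merge the second list: 10:40–12:05, 13:45–20:25.
A \ B = 09:00–09:50.
B \ A = 10:40–12:05, 13:45–15:25, 15:40–17:10, 18:45–20:25.
Union of the two gives the symmetric difference.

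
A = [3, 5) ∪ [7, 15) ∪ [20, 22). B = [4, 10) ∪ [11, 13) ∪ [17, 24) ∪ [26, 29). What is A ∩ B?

[4, 5) ∪ [7, 10) ∪ [11, 13) ∪ [20, 22)

[3, 5) ∩ B → [4, 5).
[7, 15) ∩ B → [7, 10), [11, 13).
[20, 22) ∩ B → [20, 22).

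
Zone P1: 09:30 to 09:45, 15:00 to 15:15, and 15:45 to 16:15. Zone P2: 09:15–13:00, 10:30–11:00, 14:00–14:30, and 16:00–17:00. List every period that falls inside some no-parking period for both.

09:30–09:45, 16:00–16:15

Second set merges to 09:15–13:00, 14:00–14:30, 16:00–17:00.
09:30–09:45 meets the second set on 09:30–09:45.
15:00–15:15: no overlap with the second set.
15:45–16:15 meets the second set on 16:00–16:15.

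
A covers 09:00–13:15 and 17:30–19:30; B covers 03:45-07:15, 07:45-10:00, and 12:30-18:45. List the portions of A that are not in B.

10:00-12:30, 18:45-19:30

09:00-13:15 minus B → 10:00-12:30.
17:30-19:30 minus B → 18:45-19:30.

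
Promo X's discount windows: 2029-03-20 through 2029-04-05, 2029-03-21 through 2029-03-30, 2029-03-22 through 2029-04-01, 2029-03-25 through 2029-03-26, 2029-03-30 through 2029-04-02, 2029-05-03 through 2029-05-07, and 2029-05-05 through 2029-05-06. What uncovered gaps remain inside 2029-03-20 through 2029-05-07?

2029-04-06 through 2029-05-02

The merged coverage is 2029-03-20 through 2029-04-05, 2029-05-03 through 2029-05-07.
Gaps within 2029-03-20 through 2029-05-07: 2029-04-06 through 2029-05-02.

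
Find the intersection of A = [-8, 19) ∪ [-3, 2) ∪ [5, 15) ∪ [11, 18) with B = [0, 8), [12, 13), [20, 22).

[0, 8) ∪ [12, 13)

First set merges to [-8, 19).
[-8, 19) ∩ B → [0, 8), [12, 13).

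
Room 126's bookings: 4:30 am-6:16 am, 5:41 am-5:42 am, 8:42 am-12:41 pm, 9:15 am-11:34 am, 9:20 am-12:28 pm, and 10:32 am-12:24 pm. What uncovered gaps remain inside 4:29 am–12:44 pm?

Covered (merged): 4:30 am–6:16 am, 8:42 am–12:41 pm.
Complement within 4:29 am–12:44 pm: 4:29 am–4:30 am, 6:16 am–8:42 am, 12:41 pm–12:44 pm.

4:29 am–4:30 am, 6:16 am–8:42 am, 12:41 pm–12:44 pm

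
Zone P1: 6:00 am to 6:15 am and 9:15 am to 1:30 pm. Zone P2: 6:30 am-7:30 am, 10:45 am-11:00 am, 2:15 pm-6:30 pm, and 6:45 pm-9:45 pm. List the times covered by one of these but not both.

A \ B = 6:00 am-6:15 am, 9:15 am-10:45 am, 11:00 am-1:30 pm.
B \ A = 6:30 am-7:30 am, 2:15 pm-6:30 pm, 6:45 pm-9:45 pm.
Union of the two gives the symmetric difference.

6:00 am-6:15 am, 6:30 am-7:30 am, 9:15 am-10:45 am, 11:00 am-1:30 pm, 2:15 pm-6:30 pm, 6:45 pm-9:45 pm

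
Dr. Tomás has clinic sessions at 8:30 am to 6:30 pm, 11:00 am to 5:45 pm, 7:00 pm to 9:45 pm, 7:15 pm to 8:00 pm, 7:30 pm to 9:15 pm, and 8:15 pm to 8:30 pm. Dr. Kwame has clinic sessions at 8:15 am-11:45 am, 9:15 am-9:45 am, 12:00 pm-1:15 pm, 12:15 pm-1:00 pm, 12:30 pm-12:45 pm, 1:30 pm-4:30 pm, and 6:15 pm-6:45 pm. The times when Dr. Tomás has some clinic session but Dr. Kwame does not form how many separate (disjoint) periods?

First set merges to 8:30 am–6:30 pm, 7:00 pm–9:45 pm.
Second set merges to 8:15 am–11:45 am, 12:00 pm–1:15 pm, 1:30 pm–4:30 pm, 6:15 pm–6:45 pm.
A \ B = 11:45 am–12:00 pm, 1:15 pm–1:30 pm, 4:30 pm–6:15 pm, 7:00 pm–9:45 pm.
That is 4 disjoint pieces.

4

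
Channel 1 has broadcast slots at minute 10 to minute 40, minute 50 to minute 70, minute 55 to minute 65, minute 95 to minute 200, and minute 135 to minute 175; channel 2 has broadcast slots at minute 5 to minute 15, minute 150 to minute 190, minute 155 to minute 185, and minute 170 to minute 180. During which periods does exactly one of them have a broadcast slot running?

minute 5 to minute 10, minute 15 to minute 40, minute 50 to minute 70, minute 95 to minute 150, minute 190 to minute 200

A, merged: minute 10 to minute 40, minute 50 to minute 70, minute 95 to minute 200.
B, merged: minute 5 to minute 15, minute 150 to minute 190.
A but not B: minute 15 to minute 40, minute 50 to minute 70, minute 95 to minute 150, minute 190 to minute 200.
B but not A: minute 5 to minute 10.
Combining gives A △ B.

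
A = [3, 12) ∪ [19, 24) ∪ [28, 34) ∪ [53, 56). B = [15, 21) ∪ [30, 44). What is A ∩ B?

[3, 12): no overlap with the second set.
[19, 24) meets the second set on [19, 21).
[28, 34) meets the second set on [30, 34).
[53, 56): no overlap with the second set.

[19, 21) ∪ [30, 34)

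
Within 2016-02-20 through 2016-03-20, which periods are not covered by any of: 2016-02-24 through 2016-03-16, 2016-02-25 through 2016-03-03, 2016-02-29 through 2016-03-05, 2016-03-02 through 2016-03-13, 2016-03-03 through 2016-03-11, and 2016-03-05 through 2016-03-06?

2016-02-20 through 2016-02-23, 2016-03-17 through 2016-03-20

Covered (merged): 2016-02-24 through 2016-03-16.
Complement within 2016-02-20 through 2016-03-20: 2016-02-20 through 2016-02-23, 2016-03-17 through 2016-03-20.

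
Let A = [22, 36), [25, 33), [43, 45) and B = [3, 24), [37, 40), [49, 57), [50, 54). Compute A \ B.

A, merged: [22, 36), [43, 45).
B, merged: [3, 24), [37, 40), [49, 57).
[22, 36) with B removed leaves [24, 36).
[43, 45) is untouched.

[24, 36) ∪ [43, 45)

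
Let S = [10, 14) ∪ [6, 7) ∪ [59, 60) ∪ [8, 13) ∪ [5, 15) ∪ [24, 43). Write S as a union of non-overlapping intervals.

Sort by start: [5, 15), [6, 7), [8, 13), [10, 14), [24, 43), [59, 60).
[6, 7) overlaps/touches [5, 15) → extend to [5, 15).
[8, 13) overlaps/touches [5, 15) → extend to [5, 15).
[10, 14) overlaps/touches [5, 15) → extend to [5, 15).
[24, 43) is disjoint → start new block.
[59, 60) is disjoint → start new block.

[5, 15) ∪ [24, 43) ∪ [59, 60)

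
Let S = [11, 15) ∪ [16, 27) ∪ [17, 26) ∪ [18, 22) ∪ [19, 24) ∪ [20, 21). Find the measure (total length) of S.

15

Merged: [11, 15), [16, 27).
Lengths: 4 + 11 = 15.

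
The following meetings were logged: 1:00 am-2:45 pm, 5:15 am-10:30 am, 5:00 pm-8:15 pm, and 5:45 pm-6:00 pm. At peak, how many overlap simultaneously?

2

Walk the sorted start/end points keeping a running depth.
The depth first hits 2 at 5:15 am.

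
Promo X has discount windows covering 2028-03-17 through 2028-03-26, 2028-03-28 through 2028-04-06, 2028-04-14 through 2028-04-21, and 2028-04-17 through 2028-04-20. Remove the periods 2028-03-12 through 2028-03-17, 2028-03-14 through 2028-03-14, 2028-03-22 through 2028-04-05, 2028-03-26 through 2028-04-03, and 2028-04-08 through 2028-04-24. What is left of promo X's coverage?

First set merges to 2028-03-17 through 2028-03-26, 2028-03-28 through 2028-04-06, 2028-04-14 through 2028-04-21.
Second set merges to 2028-03-12 through 2028-03-17, 2028-03-22 through 2028-04-05, 2028-04-08 through 2028-04-24.
2028-03-17 through 2028-03-26 with B removed leaves 2028-03-18 through 2028-03-21.
2028-03-28 through 2028-04-06 with B removed leaves 2028-04-06 through 2028-04-06.
2028-04-14 through 2028-04-21 lies entirely inside B → drops out.

2028-03-18 through 2028-03-21, 2028-04-06 through 2028-04-06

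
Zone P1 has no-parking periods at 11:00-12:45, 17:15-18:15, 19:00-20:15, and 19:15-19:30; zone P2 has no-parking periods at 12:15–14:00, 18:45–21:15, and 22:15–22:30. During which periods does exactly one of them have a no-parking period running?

A, merged: 11:00-12:45, 17:15-18:15, 19:00-20:15.
Only in the first: 11:00-12:15, 17:15-18:15.
Only in the second: 12:45-14:00, 18:45-19:00, 20:15-21:15, 22:15-22:30.
Together these are the periods covered by exactly one.

11:00-12:15, 12:45-14:00, 17:15-18:15, 18:45-19:00, 20:15-21:15, 22:15-22:30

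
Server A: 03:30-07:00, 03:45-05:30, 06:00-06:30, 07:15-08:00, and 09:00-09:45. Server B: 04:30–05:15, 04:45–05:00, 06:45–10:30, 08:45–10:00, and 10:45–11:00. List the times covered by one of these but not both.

03:30–04:30, 05:15–06:45, 07:00–07:15, 08:00–09:00, 09:45–10:30, 10:45–11:00

First set merges to 03:30–07:00, 07:15–08:00, 09:00–09:45.
Second set merges to 04:30–05:15, 06:45–10:30, 10:45–11:00.
A \ B = 03:30–04:30, 05:15–06:45.
B \ A = 07:00–07:15, 08:00–09:00, 09:45–10:30, 10:45–11:00.
Union of the two gives the symmetric difference.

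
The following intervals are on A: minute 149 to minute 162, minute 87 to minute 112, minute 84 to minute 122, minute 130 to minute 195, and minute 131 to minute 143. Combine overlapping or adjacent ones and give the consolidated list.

Sort by start: minute 84 to minute 122, minute 87 to minute 112, minute 130 to minute 195, minute 131 to minute 143, minute 149 to minute 162.
minute 87 to minute 112 overlaps/touches minute 84 to minute 122 → extend to minute 84 to minute 122.
minute 130 to minute 195 is disjoint → start new block.
minute 131 to minute 143 overlaps/touches minute 130 to minute 195 → extend to minute 130 to minute 195.
minute 149 to minute 162 overlaps/touches minute 130 to minute 195 → extend to minute 130 to minute 195.

minute 84 to minute 122, minute 130 to minute 195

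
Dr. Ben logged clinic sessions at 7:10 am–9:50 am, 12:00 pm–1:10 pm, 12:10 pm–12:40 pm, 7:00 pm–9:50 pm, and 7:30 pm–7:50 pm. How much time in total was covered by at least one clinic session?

Merged: 7:10 am–9:50 am, 12:00 pm–1:10 pm, 7:00 pm–9:50 pm.
Lengths: 2 h 40 min + 1 h 10 min + 2 h 50 min = 6 h 40 min.

6 h 40 min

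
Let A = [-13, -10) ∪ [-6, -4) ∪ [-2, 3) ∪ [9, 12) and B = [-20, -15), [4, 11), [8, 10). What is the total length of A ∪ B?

B, merged: [-20, -15), [4, 11).
A ∪ B = [-20, -15), [-13, -10), [-6, -4), [-2, 3), [4, 12).
Total: 5 + 3 + 2 + 5 + 8 = 23.

23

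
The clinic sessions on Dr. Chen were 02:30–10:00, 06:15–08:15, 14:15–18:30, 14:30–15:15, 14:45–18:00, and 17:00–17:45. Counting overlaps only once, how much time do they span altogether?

Merged: 02:30–10:00, 14:15–18:30.
Lengths: 7 h 30 min + 4 h 15 min = 11 h 45 min.

11 h 45 min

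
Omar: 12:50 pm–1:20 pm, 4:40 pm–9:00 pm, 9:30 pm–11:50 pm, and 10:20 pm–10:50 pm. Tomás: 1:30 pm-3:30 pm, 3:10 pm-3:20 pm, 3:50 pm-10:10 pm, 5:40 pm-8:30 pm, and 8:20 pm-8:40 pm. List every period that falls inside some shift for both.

4:40 pm–9:00 pm, 9:30 pm–10:10 pm

First set merges to 12:50 pm–1:20 pm, 4:40 pm–9:00 pm, 9:30 pm–11:50 pm.
Second set merges to 1:30 pm–3:30 pm, 3:50 pm–10:10 pm.
12:50 pm–1:20 pm meets no B interval.
4:40 pm–9:00 pm ∩ B → 4:40 pm–9:00 pm.
9:30 pm–11:50 pm ∩ B → 9:30 pm–10:10 pm.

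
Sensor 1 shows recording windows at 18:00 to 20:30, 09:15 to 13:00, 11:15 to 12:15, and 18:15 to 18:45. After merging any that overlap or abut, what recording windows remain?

Sort by start: 09:15–13:00, 11:15–12:15, 18:00–20:30, 18:15–18:45.
11:15–12:15 overlaps/touches 09:15–13:00 → extend to 09:15–13:00.
18:00–20:30 is disjoint → start new block.
18:15–18:45 overlaps/touches 18:00–20:30 → extend to 18:00–20:30.

09:15–13:00, 18:00–20:30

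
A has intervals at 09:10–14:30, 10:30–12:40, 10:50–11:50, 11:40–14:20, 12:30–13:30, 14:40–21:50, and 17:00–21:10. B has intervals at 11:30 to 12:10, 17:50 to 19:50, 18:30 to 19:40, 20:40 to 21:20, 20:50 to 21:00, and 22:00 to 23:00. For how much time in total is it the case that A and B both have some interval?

3 h 20 min

Merge the first list: 09:10–14:30, 14:40–21:50.
Merge the second list: 11:30–12:10, 17:50–19:50, 20:40–21:20, 22:00–23:00.
A ∩ B = 11:30–12:10, 17:50–19:50, 20:40–21:20.
Total: 40 min + 2 h + 40 min = 3 h 20 min.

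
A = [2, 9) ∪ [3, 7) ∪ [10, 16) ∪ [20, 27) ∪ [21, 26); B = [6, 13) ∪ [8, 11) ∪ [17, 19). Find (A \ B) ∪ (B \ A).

A, merged: [2, 9), [10, 16), [20, 27).
B, merged: [6, 13), [17, 19).
A \ B = [2, 6), [13, 16), [20, 27).
B \ A = [9, 10), [17, 19).
Union of the two gives the symmetric difference.

[2, 6) ∪ [9, 10) ∪ [13, 16) ∪ [17, 19) ∪ [20, 27)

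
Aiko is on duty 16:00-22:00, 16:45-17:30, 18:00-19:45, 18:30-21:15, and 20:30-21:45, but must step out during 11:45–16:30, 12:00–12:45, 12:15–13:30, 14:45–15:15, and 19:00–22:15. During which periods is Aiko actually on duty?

A, merged: 16:00-22:00.
B, merged: 11:45-16:30, 19:00-22:15.
16:00-22:00 with B removed leaves 16:30-19:00.

16:30-19:00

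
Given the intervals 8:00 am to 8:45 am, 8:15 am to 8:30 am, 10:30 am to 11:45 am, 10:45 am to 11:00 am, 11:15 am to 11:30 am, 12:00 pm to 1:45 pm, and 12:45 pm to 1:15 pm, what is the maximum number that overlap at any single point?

Sweep endpoints in order; track running count of active intervals.
Peak of 2 reached at 8:15 am.

2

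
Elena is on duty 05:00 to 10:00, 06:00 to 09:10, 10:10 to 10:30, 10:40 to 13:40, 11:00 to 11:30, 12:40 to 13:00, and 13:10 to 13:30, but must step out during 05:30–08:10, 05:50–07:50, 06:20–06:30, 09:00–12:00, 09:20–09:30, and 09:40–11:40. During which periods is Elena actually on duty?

05:00–05:30, 08:10–09:00, 12:00–13:40

First set merges to 05:00–10:00, 10:10–10:30, 10:40–13:40.
Second set merges to 05:30–08:10, 09:00–12:00.
05:00–10:00 with B removed leaves 05:00–05:30, 08:10–09:00.
10:10–10:30 lies entirely inside B → drops out.
10:40–13:40 with B removed leaves 12:00–13:40.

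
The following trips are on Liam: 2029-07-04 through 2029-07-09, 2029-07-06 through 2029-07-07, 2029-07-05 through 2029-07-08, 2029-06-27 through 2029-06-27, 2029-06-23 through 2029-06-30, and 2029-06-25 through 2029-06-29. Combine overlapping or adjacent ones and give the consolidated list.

Sort by start: 2029-06-23 through 2029-06-30, 2029-06-25 through 2029-06-29, 2029-06-27 through 2029-06-27, 2029-07-04 through 2029-07-09, 2029-07-05 through 2029-07-08, 2029-07-06 through 2029-07-07.
2029-06-25 through 2029-06-29 overlaps/touches 2029-06-23 through 2029-06-30 → extend to 2029-06-23 through 2029-06-30.
2029-06-27 through 2029-06-27 overlaps/touches 2029-06-23 through 2029-06-30 → extend to 2029-06-23 through 2029-06-30.
2029-07-04 through 2029-07-09 is disjoint → start new block.
2029-07-05 through 2029-07-08 overlaps/touches 2029-07-04 through 2029-07-09 → extend to 2029-07-04 through 2029-07-09.
2029-07-06 through 2029-07-07 overlaps/touches 2029-07-04 through 2029-07-09 → extend to 2029-07-04 through 2029-07-09.

2029-06-23 through 2029-06-30, 2029-07-04 through 2029-07-09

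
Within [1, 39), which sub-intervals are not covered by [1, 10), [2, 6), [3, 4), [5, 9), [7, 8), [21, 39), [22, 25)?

[10, 21)

The merged coverage is [1, 10), [21, 39).
Uncovered inside [1, 39): [10, 21).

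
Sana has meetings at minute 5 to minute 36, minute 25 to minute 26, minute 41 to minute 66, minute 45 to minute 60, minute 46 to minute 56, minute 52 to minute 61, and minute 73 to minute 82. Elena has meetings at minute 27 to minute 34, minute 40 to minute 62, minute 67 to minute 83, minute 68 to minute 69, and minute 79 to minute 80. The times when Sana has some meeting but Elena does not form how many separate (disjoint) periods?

3

A, merged: minute 5 to minute 36, minute 41 to minute 66, minute 73 to minute 82.
B, merged: minute 27 to minute 34, minute 40 to minute 62, minute 67 to minute 83.
A \ B = minute 5 to minute 27, minute 34 to minute 36, minute 62 to minute 66.
That is 3 disjoint pieces.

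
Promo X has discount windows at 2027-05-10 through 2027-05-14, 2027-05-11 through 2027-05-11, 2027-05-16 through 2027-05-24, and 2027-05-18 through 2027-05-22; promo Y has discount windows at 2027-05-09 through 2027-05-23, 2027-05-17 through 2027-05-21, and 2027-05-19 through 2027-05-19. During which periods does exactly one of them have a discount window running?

2027-05-09 through 2027-05-09, 2027-05-15 through 2027-05-15, 2027-05-24 through 2027-05-24

A, merged: 2027-05-10 through 2027-05-14, 2027-05-16 through 2027-05-24.
B, merged: 2027-05-09 through 2027-05-23.
Only in the first: 2027-05-24 through 2027-05-24.
Only in the second: 2027-05-09 through 2027-05-09, 2027-05-15 through 2027-05-15.
Together these are the periods covered by exactly one.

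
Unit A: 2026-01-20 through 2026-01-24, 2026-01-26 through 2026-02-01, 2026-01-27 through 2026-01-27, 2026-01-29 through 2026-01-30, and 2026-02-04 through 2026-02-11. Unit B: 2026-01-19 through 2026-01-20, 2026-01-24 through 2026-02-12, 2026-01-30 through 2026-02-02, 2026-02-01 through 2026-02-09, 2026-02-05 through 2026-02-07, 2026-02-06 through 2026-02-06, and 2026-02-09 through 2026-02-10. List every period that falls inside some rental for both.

Merge the first list: 2026-01-20 through 2026-01-24, 2026-01-26 through 2026-02-01, 2026-02-04 through 2026-02-11.
Merge the second list: 2026-01-19 through 2026-01-20, 2026-01-24 through 2026-02-12.
2026-01-20 through 2026-01-24 overlaps B on 2026-01-20 through 2026-01-20, 2026-01-24 through 2026-01-24.
2026-01-26 through 2026-02-01 overlaps B on 2026-01-26 through 2026-02-01.
2026-02-04 through 2026-02-11 overlaps B on 2026-02-04 through 2026-02-11.

2026-01-20 through 2026-01-20, 2026-01-24 through 2026-01-24, 2026-01-26 through 2026-02-01, 2026-02-04 through 2026-02-11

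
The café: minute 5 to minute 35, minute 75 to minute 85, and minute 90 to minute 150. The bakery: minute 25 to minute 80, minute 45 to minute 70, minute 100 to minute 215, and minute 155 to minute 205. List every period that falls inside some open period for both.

minute 25 to minute 35, minute 75 to minute 80, minute 100 to minute 150

Merge the second list: minute 25 to minute 80, minute 100 to minute 215.
minute 5 to minute 35 overlaps B on minute 25 to minute 35.
minute 75 to minute 85 overlaps B on minute 75 to minute 80.
minute 90 to minute 150 overlaps B on minute 100 to minute 150.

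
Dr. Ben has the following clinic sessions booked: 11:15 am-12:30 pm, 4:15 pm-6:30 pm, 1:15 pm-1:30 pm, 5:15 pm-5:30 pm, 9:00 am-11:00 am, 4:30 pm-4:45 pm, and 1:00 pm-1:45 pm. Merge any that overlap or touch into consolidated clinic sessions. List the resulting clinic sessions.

9:00 am–11:00 am, 11:15 am–12:30 pm, 1:00 pm–1:45 pm, 4:15 pm–6:30 pm

Sort by start: 9:00 am–11:00 am, 11:15 am–12:30 pm, 1:00 pm–1:45 pm, 1:15 pm–1:30 pm, 4:15 pm–6:30 pm, 4:30 pm–4:45 pm, 5:15 pm–5:30 pm.
11:15 am–12:30 pm is disjoint → start new block.
1:00 pm–1:45 pm is disjoint → start new block.
1:15 pm–1:30 pm overlaps/touches 1:00 pm–1:45 pm → extend to 1:00 pm–1:45 pm.
4:15 pm–6:30 pm is disjoint → start new block.
4:30 pm–4:45 pm overlaps/touches 4:15 pm–6:30 pm → extend to 4:15 pm–6:30 pm.
5:15 pm–5:30 pm overlaps/touches 4:15 pm–6:30 pm → extend to 4:15 pm–6:30 pm.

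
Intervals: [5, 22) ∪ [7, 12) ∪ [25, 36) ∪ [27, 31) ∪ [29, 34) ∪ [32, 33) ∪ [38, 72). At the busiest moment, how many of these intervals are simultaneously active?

At 29, 3 of the intervals are simultaneously active.
No point has more.

3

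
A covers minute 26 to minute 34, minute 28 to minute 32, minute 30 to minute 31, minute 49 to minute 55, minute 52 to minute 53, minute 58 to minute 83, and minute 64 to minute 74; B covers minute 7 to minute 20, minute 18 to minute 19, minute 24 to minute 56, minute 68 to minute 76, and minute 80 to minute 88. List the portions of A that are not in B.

A, merged: minute 26 to minute 34, minute 49 to minute 55, minute 58 to minute 83.
B, merged: minute 7 to minute 20, minute 24 to minute 56, minute 68 to minute 76, minute 80 to minute 88.
minute 26 to minute 34: entirely removed.
minute 49 to minute 55: entirely removed.
minute 58 to minute 83 \ B = minute 58 to minute 68, minute 76 to minute 80.

minute 58 to minute 68, minute 76 to minute 80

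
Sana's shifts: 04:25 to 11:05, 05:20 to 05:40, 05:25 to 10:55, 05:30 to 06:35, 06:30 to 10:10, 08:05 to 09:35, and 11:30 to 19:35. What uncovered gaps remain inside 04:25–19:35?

After merging, the occupied span is 04:25–11:05, 11:30–19:35.
Complement within 04:25–19:35: 11:05–11:30.

11:05–11:30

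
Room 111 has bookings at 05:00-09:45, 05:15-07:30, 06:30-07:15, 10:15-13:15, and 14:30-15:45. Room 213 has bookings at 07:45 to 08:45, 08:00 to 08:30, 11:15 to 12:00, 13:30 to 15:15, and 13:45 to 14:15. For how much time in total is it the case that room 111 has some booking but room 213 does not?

6 h 30 min

Merge the first list: 05:00–09:45, 10:15–13:15, 14:30–15:45.
Merge the second list: 07:45–08:45, 11:15–12:00, 13:30–15:15.
A \ B = 05:00–07:45, 08:45–09:45, 10:15–11:15, 12:00–13:15, 15:15–15:45.
Total: 2 h 45 min + 1 h + 1 h + 1 h 15 min + 30 min = 6 h 30 min.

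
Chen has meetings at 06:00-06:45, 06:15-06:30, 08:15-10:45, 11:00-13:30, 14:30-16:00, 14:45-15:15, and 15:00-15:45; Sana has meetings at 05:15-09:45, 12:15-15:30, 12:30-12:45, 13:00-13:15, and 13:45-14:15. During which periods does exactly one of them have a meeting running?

05:15–06:00, 06:45–08:15, 09:45–10:45, 11:00–12:15, 13:30–14:30, 15:30–16:00

First set merges to 06:00–06:45, 08:15–10:45, 11:00–13:30, 14:30–16:00.
Second set merges to 05:15–09:45, 12:15–15:30.
A \ B = 09:45–10:45, 11:00–12:15, 15:30–16:00.
B \ A = 05:15–06:00, 06:45–08:15, 13:30–14:30.
Union of the two gives the symmetric difference.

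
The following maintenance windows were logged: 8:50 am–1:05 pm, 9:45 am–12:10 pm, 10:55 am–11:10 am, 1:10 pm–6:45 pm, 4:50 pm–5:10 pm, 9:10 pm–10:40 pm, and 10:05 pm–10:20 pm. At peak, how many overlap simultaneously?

Walk the sorted start/end points keeping a running depth.
The depth first hits 3 at 10:55 am.

3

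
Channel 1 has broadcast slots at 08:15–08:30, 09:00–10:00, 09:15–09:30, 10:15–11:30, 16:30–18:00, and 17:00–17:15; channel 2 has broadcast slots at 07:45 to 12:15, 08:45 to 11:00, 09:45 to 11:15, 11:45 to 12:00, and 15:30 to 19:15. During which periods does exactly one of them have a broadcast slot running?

07:45–08:15, 08:30–09:00, 10:00–10:15, 11:30–12:15, 15:30–16:30, 18:00–19:15

First set merges to 08:15–08:30, 09:00–10:00, 10:15–11:30, 16:30–18:00.
Second set merges to 07:45–12:15, 15:30–19:15.
A \ B = none.
B \ A = 07:45–08:15, 08:30–09:00, 10:00–10:15, 11:30–12:15, 15:30–16:30, 18:00–19:15.
Union of the two gives the symmetric difference.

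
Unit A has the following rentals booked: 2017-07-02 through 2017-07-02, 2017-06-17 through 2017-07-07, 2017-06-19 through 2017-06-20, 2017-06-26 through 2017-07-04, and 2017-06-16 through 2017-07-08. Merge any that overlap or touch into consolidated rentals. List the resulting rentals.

2017-06-16 through 2017-07-08

Sort by start: 2017-06-16 through 2017-07-08, 2017-06-17 through 2017-07-07, 2017-06-19 through 2017-06-20, 2017-06-26 through 2017-07-04, 2017-07-02 through 2017-07-02.
2017-06-17 through 2017-07-07 overlaps/touches 2017-06-16 through 2017-07-08 → extend to 2017-06-16 through 2017-07-08.
2017-06-19 through 2017-06-20 overlaps/touches 2017-06-16 through 2017-07-08 → extend to 2017-06-16 through 2017-07-08.
2017-06-26 through 2017-07-04 overlaps/touches 2017-06-16 through 2017-07-08 → extend to 2017-06-16 through 2017-07-08.
2017-07-02 through 2017-07-02 overlaps/touches 2017-06-16 through 2017-07-08 → extend to 2017-06-16 through 2017-07-08.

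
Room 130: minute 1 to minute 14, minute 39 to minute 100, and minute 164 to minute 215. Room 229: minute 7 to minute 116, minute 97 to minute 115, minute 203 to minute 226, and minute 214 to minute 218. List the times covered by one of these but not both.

Second set merges to minute 7 to minute 116, minute 203 to minute 226.
Only in the first: minute 1 to minute 7, minute 164 to minute 203.
Only in the second: minute 14 to minute 39, minute 100 to minute 116, minute 215 to minute 226.
Together these are the periods covered by exactly one.

minute 1 to minute 7, minute 14 to minute 39, minute 100 to minute 116, minute 164 to minute 203, minute 215 to minute 226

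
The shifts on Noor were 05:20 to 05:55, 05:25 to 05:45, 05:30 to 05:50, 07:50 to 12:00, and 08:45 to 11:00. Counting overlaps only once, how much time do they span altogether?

4 h 45 min

Merged: 05:20-05:55, 07:50-12:00.
Lengths: 35 min + 4 h 10 min = 4 h 45 min.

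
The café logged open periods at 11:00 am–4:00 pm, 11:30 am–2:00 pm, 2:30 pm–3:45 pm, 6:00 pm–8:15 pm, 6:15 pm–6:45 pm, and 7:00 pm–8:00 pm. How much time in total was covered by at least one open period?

7 h 15 min

Merged: 11:00 am–4:00 pm, 6:00 pm–8:15 pm.
Lengths: 5 h + 2 h 15 min = 7 h 15 min.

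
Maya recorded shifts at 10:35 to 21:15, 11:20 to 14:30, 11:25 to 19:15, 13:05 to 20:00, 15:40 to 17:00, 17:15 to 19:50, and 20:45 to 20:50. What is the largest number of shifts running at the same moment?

4

At 13:05, 4 of the intervals are simultaneously active.
No point has more.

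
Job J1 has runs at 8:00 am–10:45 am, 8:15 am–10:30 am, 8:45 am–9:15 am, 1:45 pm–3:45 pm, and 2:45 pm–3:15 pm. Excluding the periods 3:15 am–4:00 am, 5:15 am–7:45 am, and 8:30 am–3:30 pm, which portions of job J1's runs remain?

Merge the first list: 8:00 am-10:45 am, 1:45 pm-3:45 pm.
8:00 am-10:45 am minus B → 8:00 am-8:30 am.
1:45 pm-3:45 pm minus B → 3:30 pm-3:45 pm.

8:00 am-8:30 am, 3:30 pm-3:45 pm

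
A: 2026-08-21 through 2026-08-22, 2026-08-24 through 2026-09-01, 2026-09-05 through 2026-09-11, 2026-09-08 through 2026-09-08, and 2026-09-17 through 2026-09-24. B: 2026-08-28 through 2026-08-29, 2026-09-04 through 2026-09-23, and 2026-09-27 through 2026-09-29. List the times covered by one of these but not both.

2026-08-21 through 2026-08-22, 2026-08-24 through 2026-08-27, 2026-08-30 through 2026-09-01, 2026-09-04 through 2026-09-04, 2026-09-12 through 2026-09-16, 2026-09-24 through 2026-09-24, 2026-09-27 through 2026-09-29

Merge the first list: 2026-08-21 through 2026-08-22, 2026-08-24 through 2026-09-01, 2026-09-05 through 2026-09-11, 2026-09-17 through 2026-09-24.
Only in the first: 2026-08-21 through 2026-08-22, 2026-08-24 through 2026-08-27, 2026-08-30 through 2026-09-01, 2026-09-24 through 2026-09-24.
Only in the second: 2026-09-04 through 2026-09-04, 2026-09-12 through 2026-09-16, 2026-09-27 through 2026-09-29.
Together these are the periods covered by exactly one.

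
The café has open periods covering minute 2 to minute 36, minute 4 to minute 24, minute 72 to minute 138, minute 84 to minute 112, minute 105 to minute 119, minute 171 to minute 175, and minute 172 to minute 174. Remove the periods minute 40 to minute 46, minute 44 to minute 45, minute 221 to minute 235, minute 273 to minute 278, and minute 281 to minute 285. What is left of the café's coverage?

A, merged: minute 2 to minute 36, minute 72 to minute 138, minute 171 to minute 175.
B, merged: minute 40 to minute 46, minute 221 to minute 235, minute 273 to minute 278, minute 281 to minute 285.
minute 2 to minute 36: nothing removed.
minute 72 to minute 138: nothing removed.
minute 171 to minute 175: nothing removed.

minute 2 to minute 36, minute 72 to minute 138, minute 171 to minute 175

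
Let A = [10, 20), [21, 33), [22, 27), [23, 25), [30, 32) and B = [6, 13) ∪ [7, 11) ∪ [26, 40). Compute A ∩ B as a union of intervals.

[10, 13) ∪ [26, 33)

Merge the first list: [10, 20), [21, 33).
Merge the second list: [6, 13), [26, 40).
[10, 20) overlaps B on [10, 13).
[21, 33) overlaps B on [26, 33).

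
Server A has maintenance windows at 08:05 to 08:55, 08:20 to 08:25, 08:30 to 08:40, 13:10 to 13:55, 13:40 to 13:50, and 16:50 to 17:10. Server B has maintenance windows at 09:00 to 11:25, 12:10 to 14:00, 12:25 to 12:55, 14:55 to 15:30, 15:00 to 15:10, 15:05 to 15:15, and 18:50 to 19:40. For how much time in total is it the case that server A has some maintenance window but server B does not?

Merge the first list: 08:05–08:55, 13:10–13:55, 16:50–17:10.
Merge the second list: 09:00–11:25, 12:10–14:00, 14:55–15:30, 18:50–19:40.
A \ B = 08:05–08:55, 16:50–17:10.
Total: 50 min + 20 min = 1 h 10 min.

1 h 10 min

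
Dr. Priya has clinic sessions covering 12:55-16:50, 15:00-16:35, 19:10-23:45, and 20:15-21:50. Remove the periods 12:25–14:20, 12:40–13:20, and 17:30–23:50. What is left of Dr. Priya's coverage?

14:20-16:50

First set merges to 12:55-16:50, 19:10-23:45.
Second set merges to 12:25-14:20, 17:30-23:50.
12:55-16:50 with B removed leaves 14:20-16:50.
19:10-23:45 lies entirely inside B → drops out.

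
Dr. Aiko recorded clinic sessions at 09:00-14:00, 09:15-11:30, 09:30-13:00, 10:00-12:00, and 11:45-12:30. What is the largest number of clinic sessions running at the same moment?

At 10:00, 4 of the intervals are simultaneously active.
No point has more.

4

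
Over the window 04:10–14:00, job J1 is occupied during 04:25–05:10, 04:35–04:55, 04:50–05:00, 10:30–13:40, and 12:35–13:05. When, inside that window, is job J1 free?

04:10–04:25, 05:10–10:30, 13:40–14:00

The merged coverage is 04:25–05:10, 10:30–13:40.
Uncovered inside 04:10–14:00: 04:10–04:25, 05:10–10:30, 13:40–14:00.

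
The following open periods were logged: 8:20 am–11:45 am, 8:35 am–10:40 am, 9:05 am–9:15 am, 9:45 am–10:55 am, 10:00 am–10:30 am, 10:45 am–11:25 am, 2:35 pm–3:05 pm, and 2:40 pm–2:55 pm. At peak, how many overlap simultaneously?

At 10:00 am, 4 of the intervals are simultaneously active.
No point has more.

4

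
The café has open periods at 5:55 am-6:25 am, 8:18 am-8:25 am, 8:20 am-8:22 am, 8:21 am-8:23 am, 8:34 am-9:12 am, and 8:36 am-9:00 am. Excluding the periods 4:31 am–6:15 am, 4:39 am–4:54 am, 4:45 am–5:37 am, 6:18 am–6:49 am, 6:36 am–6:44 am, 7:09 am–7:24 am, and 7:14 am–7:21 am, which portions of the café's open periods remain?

6:15 am-6:18 am, 8:18 am-8:25 am, 8:34 am-9:12 am

Merge the first list: 5:55 am-6:25 am, 8:18 am-8:25 am, 8:34 am-9:12 am.
Merge the second list: 4:31 am-6:15 am, 6:18 am-6:49 am, 7:09 am-7:24 am.
5:55 am-6:25 am minus B → 6:15 am-6:18 am.
8:18 am-8:25 am: no B overlap → unchanged.
8:34 am-9:12 am: no B overlap → unchanged.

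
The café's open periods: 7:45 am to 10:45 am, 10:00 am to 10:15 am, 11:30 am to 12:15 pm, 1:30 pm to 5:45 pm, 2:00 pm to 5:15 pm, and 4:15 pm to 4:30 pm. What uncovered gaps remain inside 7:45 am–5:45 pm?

10:45 am-11:30 am, 12:15 pm-1:30 pm

Covered (merged): 7:45 am-10:45 am, 11:30 am-12:15 pm, 1:30 pm-5:45 pm.
Uncovered inside 7:45 am-5:45 pm: 10:45 am-11:30 am, 12:15 pm-1:30 pm.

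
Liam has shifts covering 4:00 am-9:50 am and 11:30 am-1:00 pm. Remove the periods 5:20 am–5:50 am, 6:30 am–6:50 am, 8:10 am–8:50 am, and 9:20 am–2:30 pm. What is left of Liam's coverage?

4:00 am-9:50 am minus B → 4:00 am-5:20 am, 5:50 am-6:30 am, 6:50 am-8:10 am, 8:50 am-9:20 am.
11:30 am-1:00 pm: fully covered by B → removed.

4:00 am-5:20 am, 5:50 am-6:30 am, 6:50 am-8:10 am, 8:50 am-9:20 am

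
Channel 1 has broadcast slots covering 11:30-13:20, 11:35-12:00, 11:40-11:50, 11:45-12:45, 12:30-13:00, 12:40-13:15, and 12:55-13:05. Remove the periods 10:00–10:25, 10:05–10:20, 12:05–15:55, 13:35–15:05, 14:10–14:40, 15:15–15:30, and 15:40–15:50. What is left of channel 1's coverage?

Merge the first list: 11:30–13:20.
Merge the second list: 10:00–10:25, 12:05–15:55.
11:30–13:20 \ B = 11:30–12:05.

11:30–12:05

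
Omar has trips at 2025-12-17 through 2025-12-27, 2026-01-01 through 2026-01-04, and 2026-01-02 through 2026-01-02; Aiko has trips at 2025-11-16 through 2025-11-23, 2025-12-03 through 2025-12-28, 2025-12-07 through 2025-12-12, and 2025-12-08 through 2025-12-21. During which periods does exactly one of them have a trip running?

Merge the first list: 2025-12-17 through 2025-12-27, 2026-01-01 through 2026-01-04.
Merge the second list: 2025-11-16 through 2025-11-23, 2025-12-03 through 2025-12-28.
A but not B: 2026-01-01 through 2026-01-04.
B but not A: 2025-11-16 through 2025-11-23, 2025-12-03 through 2025-12-16, 2025-12-28 through 2025-12-28.
Combining gives A △ B.

2025-11-16 through 2025-11-23, 2025-12-03 through 2025-12-16, 2025-12-28 through 2025-12-28, 2026-01-01 through 2026-01-04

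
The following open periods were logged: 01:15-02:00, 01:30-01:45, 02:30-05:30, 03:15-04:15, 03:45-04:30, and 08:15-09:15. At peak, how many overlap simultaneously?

3

At 03:45, 3 of the intervals are simultaneously active.
No point has more.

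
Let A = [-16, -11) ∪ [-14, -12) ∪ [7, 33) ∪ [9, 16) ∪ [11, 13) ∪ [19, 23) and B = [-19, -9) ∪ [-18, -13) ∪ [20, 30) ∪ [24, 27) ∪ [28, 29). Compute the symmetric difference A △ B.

[-19, -16) ∪ [-11, -9) ∪ [7, 20) ∪ [30, 33)

First set merges to [-16, -11), [7, 33).
Second set merges to [-19, -9), [20, 30).
Only in the first: [7, 20), [30, 33).
Only in the second: [-19, -16), [-11, -9).
Together these are the periods covered by exactly one.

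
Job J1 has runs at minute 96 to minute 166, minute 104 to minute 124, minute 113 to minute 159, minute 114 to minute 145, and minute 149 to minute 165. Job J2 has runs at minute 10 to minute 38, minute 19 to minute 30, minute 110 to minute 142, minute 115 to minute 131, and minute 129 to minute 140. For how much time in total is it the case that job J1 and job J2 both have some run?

32 minutes

Merge the first list: minute 96 to minute 166.
Merge the second list: minute 10 to minute 38, minute 110 to minute 142.
A ∩ B = minute 110 to minute 142.
Total: 32 minutes.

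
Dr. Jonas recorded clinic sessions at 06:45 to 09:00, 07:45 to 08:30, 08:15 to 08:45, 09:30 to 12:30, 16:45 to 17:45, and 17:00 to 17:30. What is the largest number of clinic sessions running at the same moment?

3

At 08:15, 3 of the intervals are simultaneously active.
No point has more.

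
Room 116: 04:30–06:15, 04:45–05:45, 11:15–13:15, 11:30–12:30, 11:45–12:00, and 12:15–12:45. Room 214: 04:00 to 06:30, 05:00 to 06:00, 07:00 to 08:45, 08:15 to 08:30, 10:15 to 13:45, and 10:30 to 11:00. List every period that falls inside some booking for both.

Merge the first list: 04:30–06:15, 11:15–13:15.
Merge the second list: 04:00–06:30, 07:00–08:45, 10:15–13:45.
04:30–06:15 ∩ B → 04:30–06:15.
11:15–13:15 ∩ B → 11:15–13:15.

04:30–06:15, 11:15–13:15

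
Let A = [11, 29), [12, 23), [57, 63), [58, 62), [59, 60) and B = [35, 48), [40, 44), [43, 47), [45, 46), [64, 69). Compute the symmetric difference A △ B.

[11, 29) ∪ [35, 48) ∪ [57, 63) ∪ [64, 69)

First set merges to [11, 29), [57, 63).
Second set merges to [35, 48), [64, 69).
A but not B: [11, 29), [57, 63).
B but not A: [35, 48), [64, 69).
Combining gives A △ B.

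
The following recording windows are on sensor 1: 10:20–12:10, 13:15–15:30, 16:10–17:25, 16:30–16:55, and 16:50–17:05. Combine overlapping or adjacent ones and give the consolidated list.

13:15-15:30 is disjoint → start new block.
16:10-17:25 is disjoint → start new block.
16:30-16:55 overlaps/touches 16:10-17:25 → extend to 16:10-17:25.
16:50-17:05 overlaps/touches 16:10-17:25 → extend to 16:10-17:25.

10:20-12:10, 13:15-15:30, 16:10-17:25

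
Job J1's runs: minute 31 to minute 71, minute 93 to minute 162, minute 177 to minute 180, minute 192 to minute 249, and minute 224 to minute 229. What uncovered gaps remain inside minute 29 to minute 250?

After merging, the occupied span is minute 31 to minute 71, minute 93 to minute 162, minute 177 to minute 180, minute 192 to minute 249.
Complement within minute 29 to minute 250: minute 29 to minute 31, minute 71 to minute 93, minute 162 to minute 177, minute 180 to minute 192, minute 249 to minute 250.

minute 29 to minute 31, minute 71 to minute 93, minute 162 to minute 177, minute 180 to minute 192, minute 249 to minute 250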